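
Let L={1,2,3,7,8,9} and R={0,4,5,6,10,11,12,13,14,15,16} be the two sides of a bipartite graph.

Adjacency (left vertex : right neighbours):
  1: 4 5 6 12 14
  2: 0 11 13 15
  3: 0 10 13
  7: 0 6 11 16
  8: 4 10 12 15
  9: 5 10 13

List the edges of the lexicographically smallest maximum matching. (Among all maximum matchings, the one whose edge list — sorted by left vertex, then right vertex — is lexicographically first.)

Lex-smallest maximum matching: {(1,4), (2,0), (3,10), (7,6), (8,12), (9,5)}

|M| = 6 (so the lex-smallest maximum matching has 6 edges)
process left vertices in ascending order; for each, take the smallest-labelled available neighbour that still permits 6 edges overall, or leave it unmatched if none does
lex-smallest matching: {1-4, 2-0, 3-10, 7-6, 8-12, 9-5}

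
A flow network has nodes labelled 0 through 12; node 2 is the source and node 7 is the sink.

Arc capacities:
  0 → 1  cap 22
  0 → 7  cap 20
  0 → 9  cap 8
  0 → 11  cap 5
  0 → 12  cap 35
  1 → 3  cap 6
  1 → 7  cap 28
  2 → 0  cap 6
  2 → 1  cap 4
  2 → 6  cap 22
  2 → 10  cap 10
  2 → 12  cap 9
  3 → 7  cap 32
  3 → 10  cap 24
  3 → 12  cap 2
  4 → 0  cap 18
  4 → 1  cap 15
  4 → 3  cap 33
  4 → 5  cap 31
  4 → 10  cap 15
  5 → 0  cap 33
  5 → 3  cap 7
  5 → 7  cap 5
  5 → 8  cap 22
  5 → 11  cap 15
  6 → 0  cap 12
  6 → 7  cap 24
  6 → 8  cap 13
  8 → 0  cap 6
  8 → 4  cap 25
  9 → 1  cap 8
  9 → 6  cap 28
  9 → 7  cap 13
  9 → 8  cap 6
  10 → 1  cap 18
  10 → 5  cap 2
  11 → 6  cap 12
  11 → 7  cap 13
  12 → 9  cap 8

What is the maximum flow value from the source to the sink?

Maximum flow value: 50

augment #1: 2→0→7 bottleneck 6, total now 6
augment #2: 2→1→7 bottleneck 4, total now 10
augment #3: 2→6→7 bottleneck 22, total now 32
augment #4: 2→10→1→7 bottleneck 10, total now 42
augment #5: 2→12→9→7 bottleneck 8, total now 50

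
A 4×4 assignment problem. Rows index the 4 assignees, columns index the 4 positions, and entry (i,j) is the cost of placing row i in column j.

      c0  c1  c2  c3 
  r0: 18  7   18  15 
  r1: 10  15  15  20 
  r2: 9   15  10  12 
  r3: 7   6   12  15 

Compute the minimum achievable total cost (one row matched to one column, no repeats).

one of 3 optimal assignments: row0→col1 (cost 7), row1→col0 (cost 10), row2→col3 (cost 12), row3→col2 (cost 12)
total = 7 + 10 + 12 + 12 = 41

Minimum assignment cost: 41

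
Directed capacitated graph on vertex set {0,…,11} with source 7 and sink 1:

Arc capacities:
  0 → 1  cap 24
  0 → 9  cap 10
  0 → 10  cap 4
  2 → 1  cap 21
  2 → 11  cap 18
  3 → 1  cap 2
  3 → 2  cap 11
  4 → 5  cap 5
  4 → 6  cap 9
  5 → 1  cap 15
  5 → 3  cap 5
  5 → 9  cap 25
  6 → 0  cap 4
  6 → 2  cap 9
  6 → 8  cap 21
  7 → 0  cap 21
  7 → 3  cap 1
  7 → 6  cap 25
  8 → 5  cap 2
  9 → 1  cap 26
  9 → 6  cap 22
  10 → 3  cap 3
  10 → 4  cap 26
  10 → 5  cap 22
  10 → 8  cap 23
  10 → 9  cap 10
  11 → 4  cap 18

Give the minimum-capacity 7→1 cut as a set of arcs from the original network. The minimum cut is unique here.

Min-cut arcs: {(6,0), (6,2), (7,0), (7,3), (8,5)} (total capacity 37)

augment #1: 7→0→1 push 21
augment #2: 7→3→1 push 1
augment #3: 7→6→0→1 push 3
augment #4: 7→6→2→1 push 9
augment #5: 7→6→0→9→1 push 1
augment #6: 7→6→8→5→1 push 2
max flow = 37; residual-reachable set from 7 gives S-side
cut edges (S→T): {(6,0), (6,2), (7,0), (7,3), (8,5)} total cap 37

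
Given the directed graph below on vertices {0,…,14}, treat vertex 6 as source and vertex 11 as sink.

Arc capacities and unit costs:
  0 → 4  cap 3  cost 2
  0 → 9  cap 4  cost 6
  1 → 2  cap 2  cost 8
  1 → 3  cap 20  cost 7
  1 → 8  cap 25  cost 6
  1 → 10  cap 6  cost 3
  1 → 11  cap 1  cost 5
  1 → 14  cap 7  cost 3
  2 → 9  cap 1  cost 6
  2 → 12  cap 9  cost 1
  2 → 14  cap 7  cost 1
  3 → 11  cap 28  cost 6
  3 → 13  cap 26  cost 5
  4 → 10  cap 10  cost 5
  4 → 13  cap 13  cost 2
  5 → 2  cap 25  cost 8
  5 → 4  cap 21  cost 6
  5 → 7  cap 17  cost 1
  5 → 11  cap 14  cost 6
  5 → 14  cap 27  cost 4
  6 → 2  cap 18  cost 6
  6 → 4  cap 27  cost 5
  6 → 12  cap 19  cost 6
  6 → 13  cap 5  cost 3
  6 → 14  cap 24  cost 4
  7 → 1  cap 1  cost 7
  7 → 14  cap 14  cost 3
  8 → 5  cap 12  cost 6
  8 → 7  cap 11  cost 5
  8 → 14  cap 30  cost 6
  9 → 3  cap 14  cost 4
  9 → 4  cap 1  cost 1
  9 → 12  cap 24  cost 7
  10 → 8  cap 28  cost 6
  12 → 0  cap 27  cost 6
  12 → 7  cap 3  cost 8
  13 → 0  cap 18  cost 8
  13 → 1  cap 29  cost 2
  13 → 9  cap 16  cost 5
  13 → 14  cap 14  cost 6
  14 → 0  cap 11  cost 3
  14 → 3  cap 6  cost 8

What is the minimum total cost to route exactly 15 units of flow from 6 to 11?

shortest-cost path #1: 6→13→1→11 push 1 @ unit cost 10 (adds 10)
shortest-cost path #2: 6→14→3→11 push 6 @ unit cost 18 (adds 108)
shortest-cost path #3: 6→13→1→3→11 push 4 @ unit cost 18 (adds 72)
shortest-cost path #4: 6→2→9→3→11 push 1 @ unit cost 22 (adds 22)
shortest-cost path #5: 6→4→13→1→3→11 push 3 @ unit cost 22 (adds 66)
total cost = 278

Minimum cost for 15 units: 278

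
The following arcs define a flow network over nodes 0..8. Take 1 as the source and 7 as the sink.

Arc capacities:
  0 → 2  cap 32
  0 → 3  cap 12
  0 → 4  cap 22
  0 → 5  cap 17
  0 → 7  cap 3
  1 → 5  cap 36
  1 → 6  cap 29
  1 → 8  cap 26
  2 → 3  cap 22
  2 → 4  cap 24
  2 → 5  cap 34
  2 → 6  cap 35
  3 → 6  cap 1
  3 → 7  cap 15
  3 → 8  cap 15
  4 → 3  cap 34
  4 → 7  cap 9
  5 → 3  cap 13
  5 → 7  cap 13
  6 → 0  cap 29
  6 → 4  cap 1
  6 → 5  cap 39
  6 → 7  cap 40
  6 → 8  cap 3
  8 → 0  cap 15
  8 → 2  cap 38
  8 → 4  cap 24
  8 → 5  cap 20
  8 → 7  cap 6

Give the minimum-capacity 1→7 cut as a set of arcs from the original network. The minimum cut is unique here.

Min-cut arcs: {(1,6), (1,8), (5,3), (5,7)} (total capacity 81)

augment #1: 1→5→7 push 13
augment #2: 1→6→7 push 29
augment #3: 1→8→7 push 6
augment #4: 1→5→3→7 push 13
augment #5: 1→8→0→7 push 3
augment #6: 1→8→4→7 push 9
augment #7: 1→8→0→3→7 push 2
augment #8: 1→8→2→6→7 push 6
max flow = 81; residual-reachable set from 1 gives S-side
cut edges (S→T): {(1,6), (1,8), (5,3), (5,7)} total cap 81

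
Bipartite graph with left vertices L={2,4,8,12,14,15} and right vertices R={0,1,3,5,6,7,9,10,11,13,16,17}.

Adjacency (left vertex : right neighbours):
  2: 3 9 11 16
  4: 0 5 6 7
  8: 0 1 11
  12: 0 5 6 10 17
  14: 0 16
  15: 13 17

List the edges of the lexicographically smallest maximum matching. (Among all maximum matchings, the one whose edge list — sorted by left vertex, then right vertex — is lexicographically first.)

|M| = 6 (so the lex-smallest maximum matching has 6 edges)
process left vertices in ascending order; for each, take the smallest-labelled available neighbour that still permits 6 edges overall, or leave it unmatched if none does
lex-smallest matching: {2-3, 4-0, 8-1, 12-5, 14-16, 15-13}

Lex-smallest maximum matching: {(2,3), (4,0), (8,1), (12,5), (14,16), (15,13)}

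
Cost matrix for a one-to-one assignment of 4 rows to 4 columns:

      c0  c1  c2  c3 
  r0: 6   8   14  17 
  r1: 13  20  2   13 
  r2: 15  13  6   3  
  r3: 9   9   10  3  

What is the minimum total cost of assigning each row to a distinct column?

optimal assignment: row0→col0 (cost 6), row1→col2 (cost 2), row2→col3 (cost 3), row3→col1 (cost 9)
total = 6 + 2 + 3 + 9 = 20

Minimum assignment cost: 20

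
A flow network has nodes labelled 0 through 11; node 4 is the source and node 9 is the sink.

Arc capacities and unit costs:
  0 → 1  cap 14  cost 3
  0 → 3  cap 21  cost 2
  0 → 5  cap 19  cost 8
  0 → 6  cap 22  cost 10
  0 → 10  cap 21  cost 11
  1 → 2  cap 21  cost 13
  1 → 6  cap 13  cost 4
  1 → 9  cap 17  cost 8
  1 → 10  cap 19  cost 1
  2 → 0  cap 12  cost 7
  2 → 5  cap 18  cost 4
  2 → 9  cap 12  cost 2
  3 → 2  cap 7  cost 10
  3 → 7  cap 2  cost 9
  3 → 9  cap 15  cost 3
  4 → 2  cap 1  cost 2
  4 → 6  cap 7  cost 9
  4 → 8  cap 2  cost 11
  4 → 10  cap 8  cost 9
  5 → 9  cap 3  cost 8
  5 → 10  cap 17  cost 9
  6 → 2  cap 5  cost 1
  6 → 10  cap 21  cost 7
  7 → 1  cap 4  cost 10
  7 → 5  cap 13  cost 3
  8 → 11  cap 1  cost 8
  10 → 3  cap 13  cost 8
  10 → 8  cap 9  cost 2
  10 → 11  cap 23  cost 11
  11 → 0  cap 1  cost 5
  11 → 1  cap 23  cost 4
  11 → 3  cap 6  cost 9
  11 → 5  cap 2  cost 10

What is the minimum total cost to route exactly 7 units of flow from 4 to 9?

shortest-cost path #1: 4→2→9 push 1 @ unit cost 4 (adds 4)
shortest-cost path #2: 4→6→2→9 push 5 @ unit cost 12 (adds 60)
shortest-cost path #3: 4→10→3→9 push 1 @ unit cost 20 (adds 20)
total cost = 84

Minimum cost for 7 units: 84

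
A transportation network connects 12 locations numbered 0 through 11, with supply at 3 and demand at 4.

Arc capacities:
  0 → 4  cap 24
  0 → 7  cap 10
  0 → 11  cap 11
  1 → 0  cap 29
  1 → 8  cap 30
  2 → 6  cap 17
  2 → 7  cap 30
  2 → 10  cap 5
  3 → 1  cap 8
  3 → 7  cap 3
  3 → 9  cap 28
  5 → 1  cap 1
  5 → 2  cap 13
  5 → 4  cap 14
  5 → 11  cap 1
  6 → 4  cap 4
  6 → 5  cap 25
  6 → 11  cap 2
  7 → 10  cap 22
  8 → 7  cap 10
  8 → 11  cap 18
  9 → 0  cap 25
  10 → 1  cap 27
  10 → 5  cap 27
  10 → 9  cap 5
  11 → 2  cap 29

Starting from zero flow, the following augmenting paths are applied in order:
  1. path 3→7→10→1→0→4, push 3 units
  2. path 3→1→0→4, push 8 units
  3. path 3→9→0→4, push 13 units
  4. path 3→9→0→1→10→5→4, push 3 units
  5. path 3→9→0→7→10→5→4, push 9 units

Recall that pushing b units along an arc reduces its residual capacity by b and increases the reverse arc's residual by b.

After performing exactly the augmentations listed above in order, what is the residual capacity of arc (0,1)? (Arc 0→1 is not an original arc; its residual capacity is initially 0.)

Residual capacity of (0,1): 8

after path 1 (3→7→10→1→0→4, push 3): res(0,1)=3
after path 2 (3→1→0→4, push 8): res(0,1)=11
after path 3 (3→9→0→4, push 13): res(0,1)=11
after path 4 (3→9→0→1→10→5→4, push 3): res(0,1)=8
after path 5 (3→9→0→7→10→5→4, push 9): res(0,1)=8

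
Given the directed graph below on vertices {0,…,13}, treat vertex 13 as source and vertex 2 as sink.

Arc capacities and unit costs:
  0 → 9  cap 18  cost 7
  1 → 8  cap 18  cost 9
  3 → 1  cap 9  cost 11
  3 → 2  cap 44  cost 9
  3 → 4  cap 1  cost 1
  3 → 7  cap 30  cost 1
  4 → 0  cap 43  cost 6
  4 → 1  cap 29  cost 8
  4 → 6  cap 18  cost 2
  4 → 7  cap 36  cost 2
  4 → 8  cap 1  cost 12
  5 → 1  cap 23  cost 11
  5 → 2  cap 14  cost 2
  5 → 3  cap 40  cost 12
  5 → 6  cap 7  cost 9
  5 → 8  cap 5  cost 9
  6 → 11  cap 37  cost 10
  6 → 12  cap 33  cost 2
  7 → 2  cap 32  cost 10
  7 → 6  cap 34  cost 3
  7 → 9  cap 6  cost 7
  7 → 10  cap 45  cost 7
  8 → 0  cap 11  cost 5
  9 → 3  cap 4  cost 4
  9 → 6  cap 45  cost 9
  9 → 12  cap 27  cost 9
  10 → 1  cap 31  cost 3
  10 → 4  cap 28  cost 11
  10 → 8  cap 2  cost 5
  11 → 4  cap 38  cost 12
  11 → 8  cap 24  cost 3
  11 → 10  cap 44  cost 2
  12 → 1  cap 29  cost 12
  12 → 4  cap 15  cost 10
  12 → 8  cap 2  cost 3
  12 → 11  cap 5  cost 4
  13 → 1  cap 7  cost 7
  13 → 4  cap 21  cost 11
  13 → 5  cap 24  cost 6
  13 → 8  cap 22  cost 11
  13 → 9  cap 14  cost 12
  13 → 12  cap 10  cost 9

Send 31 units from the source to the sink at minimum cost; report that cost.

Minimum cost for 31 units: 503

shortest-cost path #1: 13→5→2 push 14 @ unit cost 8 (adds 112)
shortest-cost path #2: 13→4→7→2 push 17 @ unit cost 23 (adds 391)
total cost = 503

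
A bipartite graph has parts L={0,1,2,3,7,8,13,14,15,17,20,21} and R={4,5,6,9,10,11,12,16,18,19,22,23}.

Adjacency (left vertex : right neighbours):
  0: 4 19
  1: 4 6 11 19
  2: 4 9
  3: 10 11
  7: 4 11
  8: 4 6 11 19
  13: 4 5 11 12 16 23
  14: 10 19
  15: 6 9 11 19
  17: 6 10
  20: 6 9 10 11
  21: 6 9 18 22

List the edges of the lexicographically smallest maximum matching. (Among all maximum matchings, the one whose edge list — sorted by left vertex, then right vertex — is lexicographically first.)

Lex-smallest maximum matching: {(0,4), (1,6), (2,9), (3,10), (7,11), (8,19), (13,5), (21,18)}

|M| = 8 (so the lex-smallest maximum matching has 8 edges)
process left vertices in ascending order; for each, take the smallest-labelled available neighbour that still permits 8 edges overall, or leave it unmatched if none does
lex-smallest matching: {0-4, 1-6, 2-9, 3-10, 7-11, 8-19, 13-5, 21-18}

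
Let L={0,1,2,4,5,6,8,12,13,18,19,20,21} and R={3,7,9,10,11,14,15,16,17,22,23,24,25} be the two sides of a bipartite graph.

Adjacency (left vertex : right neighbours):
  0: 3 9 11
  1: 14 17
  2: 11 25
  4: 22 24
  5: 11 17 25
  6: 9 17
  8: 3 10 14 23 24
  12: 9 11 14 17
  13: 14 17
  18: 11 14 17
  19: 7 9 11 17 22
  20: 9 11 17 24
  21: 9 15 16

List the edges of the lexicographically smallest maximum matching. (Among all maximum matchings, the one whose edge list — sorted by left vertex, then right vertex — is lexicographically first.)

|M| = 11 (so the lex-smallest maximum matching has 11 edges)
process left vertices in ascending order; for each, take the smallest-labelled available neighbour that still permits 11 edges overall, or leave it unmatched if none does
lex-smallest matching: {0-3, 1-14, 2-11, 4-22, 5-25, 6-9, 8-10, 12-17, 19-7, 20-24, 21-15}

Lex-smallest maximum matching: {(0,3), (1,14), (2,11), (4,22), (5,25), (6,9), (8,10), (12,17), (19,7), (20,24), (21,15)}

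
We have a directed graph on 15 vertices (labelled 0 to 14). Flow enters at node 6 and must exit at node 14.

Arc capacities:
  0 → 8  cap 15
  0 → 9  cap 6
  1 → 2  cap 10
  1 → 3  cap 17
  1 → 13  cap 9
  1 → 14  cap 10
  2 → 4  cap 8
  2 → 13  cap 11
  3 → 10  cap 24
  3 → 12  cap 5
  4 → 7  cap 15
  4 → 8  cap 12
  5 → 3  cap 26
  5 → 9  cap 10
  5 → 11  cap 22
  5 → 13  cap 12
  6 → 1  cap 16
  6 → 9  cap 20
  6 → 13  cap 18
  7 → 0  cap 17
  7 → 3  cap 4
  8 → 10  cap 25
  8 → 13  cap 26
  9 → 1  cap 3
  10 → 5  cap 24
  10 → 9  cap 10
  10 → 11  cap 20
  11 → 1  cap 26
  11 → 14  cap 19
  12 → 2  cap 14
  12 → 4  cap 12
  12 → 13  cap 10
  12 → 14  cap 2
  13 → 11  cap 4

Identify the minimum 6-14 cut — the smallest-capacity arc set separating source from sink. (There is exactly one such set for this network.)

augment #1: 6→1→14 push 10
augment #2: 6→13→11→14 push 4
augment #3: 6→1→3→12→14 push 2
augment #4: 6→1→3→10→11→14 push 4
augment #5: 6→9→1→3→10→11→14 push 3
max flow = 23; residual-reachable set from 6 gives S-side
cut edges (S→T): {(6,1), (9,1), (13,11)} total cap 23

Min-cut arcs: {(6,1), (9,1), (13,11)} (total capacity 23)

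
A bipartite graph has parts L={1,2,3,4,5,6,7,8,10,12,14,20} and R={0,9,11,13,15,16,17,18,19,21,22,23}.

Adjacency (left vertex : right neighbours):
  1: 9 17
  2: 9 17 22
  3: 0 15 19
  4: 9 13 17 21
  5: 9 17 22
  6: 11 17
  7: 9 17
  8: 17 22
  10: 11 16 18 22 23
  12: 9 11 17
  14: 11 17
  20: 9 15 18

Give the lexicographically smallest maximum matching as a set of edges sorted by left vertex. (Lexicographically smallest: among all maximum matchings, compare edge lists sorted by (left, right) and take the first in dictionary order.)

|M| = 8 (so the lex-smallest maximum matching has 8 edges)
process left vertices in ascending order; for each, take the smallest-labelled available neighbour that still permits 8 edges overall, or leave it unmatched if none does
lex-smallest matching: {1-9, 2-17, 3-0, 4-13, 5-22, 6-11, 10-16, 20-15}

Lex-smallest maximum matching: {(1,9), (2,17), (3,0), (4,13), (5,22), (6,11), (10,16), (20,15)}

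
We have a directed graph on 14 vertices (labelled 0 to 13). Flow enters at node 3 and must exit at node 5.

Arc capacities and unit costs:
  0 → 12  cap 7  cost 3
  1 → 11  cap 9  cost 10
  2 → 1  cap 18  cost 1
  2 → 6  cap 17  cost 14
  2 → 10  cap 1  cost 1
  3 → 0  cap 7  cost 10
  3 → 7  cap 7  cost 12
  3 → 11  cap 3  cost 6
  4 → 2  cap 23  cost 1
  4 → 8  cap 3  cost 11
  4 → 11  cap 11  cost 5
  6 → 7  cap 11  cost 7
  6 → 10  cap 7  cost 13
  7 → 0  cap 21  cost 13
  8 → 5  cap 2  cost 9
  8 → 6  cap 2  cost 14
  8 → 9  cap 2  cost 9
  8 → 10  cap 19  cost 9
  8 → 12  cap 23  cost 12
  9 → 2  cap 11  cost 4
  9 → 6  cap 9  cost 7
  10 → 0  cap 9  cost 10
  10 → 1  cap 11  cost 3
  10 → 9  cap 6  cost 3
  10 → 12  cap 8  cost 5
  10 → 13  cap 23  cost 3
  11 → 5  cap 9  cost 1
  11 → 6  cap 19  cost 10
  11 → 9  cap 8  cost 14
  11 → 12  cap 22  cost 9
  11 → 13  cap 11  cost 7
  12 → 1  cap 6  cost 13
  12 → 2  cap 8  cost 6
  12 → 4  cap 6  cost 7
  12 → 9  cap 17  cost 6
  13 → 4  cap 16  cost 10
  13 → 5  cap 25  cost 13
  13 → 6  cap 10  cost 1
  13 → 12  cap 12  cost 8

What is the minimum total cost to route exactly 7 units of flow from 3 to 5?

shortest-cost path #1: 3→11→5 push 3 @ unit cost 7 (adds 21)
shortest-cost path #2: 3→0→12→4→11→5 push 4 @ unit cost 26 (adds 104)
total cost = 125

Minimum cost for 7 units: 125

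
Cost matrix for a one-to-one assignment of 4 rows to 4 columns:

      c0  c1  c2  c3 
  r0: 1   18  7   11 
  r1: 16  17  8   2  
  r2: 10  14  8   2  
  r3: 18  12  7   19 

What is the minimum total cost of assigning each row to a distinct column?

Minimum assignment cost: 23

one of 2 optimal assignments: row0→col0 (cost 1), row1→col2 (cost 8), row2→col3 (cost 2), row3→col1 (cost 12)
total = 1 + 8 + 2 + 12 = 23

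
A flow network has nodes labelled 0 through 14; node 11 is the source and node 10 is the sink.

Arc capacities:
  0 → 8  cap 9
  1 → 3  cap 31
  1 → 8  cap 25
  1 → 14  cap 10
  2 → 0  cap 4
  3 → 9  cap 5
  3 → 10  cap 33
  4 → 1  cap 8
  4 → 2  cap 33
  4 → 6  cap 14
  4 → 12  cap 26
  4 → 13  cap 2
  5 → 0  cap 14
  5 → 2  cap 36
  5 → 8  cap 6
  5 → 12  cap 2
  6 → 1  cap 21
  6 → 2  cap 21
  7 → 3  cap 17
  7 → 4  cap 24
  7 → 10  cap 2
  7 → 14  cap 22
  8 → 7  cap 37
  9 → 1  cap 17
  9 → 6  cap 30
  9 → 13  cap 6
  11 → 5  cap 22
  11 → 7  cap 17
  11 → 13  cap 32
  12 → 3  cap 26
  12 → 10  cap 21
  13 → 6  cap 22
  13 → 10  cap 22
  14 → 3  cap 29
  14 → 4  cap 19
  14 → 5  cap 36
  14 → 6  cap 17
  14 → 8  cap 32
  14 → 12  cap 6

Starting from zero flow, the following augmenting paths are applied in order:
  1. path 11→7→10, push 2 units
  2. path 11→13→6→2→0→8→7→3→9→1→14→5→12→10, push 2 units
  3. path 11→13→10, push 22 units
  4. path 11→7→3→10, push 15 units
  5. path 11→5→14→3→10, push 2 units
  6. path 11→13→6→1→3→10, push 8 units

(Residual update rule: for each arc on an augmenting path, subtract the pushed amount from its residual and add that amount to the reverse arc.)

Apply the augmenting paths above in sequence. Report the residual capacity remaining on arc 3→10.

after path 1 (11→7→10, push 2): res(3,10)=33
after path 2 (11→13→6→2→0→8→7→3→9→1→14→5→12→10, push 2): res(3,10)=33
after path 3 (11→13→10, push 22): res(3,10)=33
after path 4 (11→7→3→10, push 15): res(3,10)=18
after path 5 (11→5→14→3→10, push 2): res(3,10)=16
after path 6 (11→13→6→1→3→10, push 8): res(3,10)=8

Residual capacity of (3,10): 8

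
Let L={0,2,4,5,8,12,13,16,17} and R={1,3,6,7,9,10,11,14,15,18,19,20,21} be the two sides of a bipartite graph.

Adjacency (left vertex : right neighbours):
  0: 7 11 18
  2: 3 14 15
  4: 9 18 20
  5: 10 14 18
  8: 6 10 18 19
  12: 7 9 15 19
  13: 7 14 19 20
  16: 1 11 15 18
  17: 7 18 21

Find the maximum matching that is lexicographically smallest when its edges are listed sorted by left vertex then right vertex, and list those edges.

Lex-smallest maximum matching: {(0,7), (2,3), (4,9), (5,10), (8,6), (12,15), (13,14), (16,1), (17,18)}

|M| = 9 (so the lex-smallest maximum matching has 9 edges)
process left vertices in ascending order; for each, take the smallest-labelled available neighbour that still permits 9 edges overall, or leave it unmatched if none does
lex-smallest matching: {0-7, 2-3, 4-9, 5-10, 8-6, 12-15, 13-14, 16-1, 17-18}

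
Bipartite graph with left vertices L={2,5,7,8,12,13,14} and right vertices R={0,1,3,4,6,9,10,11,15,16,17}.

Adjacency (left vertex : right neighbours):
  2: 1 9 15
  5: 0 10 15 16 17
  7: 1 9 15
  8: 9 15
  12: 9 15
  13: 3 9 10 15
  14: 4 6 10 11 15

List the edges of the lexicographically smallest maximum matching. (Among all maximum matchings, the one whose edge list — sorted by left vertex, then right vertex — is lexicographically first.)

|M| = 6 (so the lex-smallest maximum matching has 6 edges)
process left vertices in ascending order; for each, take the smallest-labelled available neighbour that still permits 6 edges overall, or leave it unmatched if none does
lex-smallest matching: {2-1, 5-0, 7-9, 8-15, 13-3, 14-4}

Lex-smallest maximum matching: {(2,1), (5,0), (7,9), (8,15), (13,3), (14,4)}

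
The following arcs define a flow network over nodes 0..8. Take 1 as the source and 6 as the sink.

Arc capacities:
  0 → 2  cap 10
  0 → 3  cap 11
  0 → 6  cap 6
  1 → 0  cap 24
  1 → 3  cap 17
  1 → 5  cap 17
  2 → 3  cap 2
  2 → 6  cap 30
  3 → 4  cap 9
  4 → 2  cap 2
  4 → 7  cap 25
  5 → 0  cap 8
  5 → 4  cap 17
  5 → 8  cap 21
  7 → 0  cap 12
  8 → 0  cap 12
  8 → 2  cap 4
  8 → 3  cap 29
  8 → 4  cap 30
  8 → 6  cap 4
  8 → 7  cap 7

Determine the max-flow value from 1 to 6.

augment #1: 1→0→6 bottleneck 6, total now 6
augment #2: 1→0→2→6 bottleneck 10, total now 16
augment #3: 1→5→8→6 bottleneck 4, total now 20
augment #4: 1→3→4→2→6 bottleneck 2, total now 22
augment #5: 1→5→8→2→6 bottleneck 4, total now 26

Maximum flow value: 26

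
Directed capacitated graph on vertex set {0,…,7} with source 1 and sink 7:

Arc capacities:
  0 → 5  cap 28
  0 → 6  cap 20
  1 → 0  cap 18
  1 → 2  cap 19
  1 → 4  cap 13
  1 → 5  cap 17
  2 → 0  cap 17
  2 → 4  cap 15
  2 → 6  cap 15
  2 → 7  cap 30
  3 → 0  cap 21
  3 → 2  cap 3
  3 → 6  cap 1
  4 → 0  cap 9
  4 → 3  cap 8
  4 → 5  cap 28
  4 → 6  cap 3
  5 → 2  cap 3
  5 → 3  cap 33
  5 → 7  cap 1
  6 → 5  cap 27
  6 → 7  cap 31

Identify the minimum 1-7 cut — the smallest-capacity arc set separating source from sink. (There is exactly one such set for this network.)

augment #1: 1→2→7 push 19
augment #2: 1→5→7 push 1
augment #3: 1→0→6→7 push 18
augment #4: 1→4→6→7 push 3
augment #5: 1→5→2→7 push 3
augment #6: 1→4→0→6→7 push 2
augment #7: 1→4→3→2→7 push 3
augment #8: 1→4→3→6→7 push 1
max flow = 50; residual-reachable set from 1 gives S-side
cut edges (S→T): {(0,6), (1,2), (3,2), (3,6), (4,6), (5,2), (5,7)} total cap 50

Min-cut arcs: {(0,6), (1,2), (3,2), (3,6), (4,6), (5,2), (5,7)} (total capacity 50)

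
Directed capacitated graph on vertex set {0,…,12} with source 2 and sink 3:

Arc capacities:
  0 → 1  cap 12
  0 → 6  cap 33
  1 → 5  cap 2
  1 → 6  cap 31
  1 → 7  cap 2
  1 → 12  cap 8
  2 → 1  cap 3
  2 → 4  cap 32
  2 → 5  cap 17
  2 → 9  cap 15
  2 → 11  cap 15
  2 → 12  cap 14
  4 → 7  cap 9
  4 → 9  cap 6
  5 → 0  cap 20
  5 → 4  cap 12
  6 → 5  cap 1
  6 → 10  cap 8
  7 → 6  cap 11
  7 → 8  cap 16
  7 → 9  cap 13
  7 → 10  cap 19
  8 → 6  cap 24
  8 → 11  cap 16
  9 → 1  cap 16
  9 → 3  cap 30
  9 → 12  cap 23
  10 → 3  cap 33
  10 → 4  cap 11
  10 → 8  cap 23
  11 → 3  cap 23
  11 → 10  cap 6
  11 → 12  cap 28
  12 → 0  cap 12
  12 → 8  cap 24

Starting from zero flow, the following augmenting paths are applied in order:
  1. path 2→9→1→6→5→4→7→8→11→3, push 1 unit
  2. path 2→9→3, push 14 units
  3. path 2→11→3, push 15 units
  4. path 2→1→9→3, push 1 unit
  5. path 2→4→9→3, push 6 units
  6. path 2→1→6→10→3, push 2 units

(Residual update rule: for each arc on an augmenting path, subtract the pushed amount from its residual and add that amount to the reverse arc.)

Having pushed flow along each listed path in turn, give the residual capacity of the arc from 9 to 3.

Residual capacity of (9,3): 9

after path 1 (2→9→1→6→5→4→7→8→11→3, push 1): res(9,3)=30
after path 2 (2→9→3, push 14): res(9,3)=16
after path 3 (2→11→3, push 15): res(9,3)=16
after path 4 (2→1→9→3, push 1): res(9,3)=15
after path 5 (2→4→9→3, push 6): res(9,3)=9
after path 6 (2→1→6→10→3, push 2): res(9,3)=9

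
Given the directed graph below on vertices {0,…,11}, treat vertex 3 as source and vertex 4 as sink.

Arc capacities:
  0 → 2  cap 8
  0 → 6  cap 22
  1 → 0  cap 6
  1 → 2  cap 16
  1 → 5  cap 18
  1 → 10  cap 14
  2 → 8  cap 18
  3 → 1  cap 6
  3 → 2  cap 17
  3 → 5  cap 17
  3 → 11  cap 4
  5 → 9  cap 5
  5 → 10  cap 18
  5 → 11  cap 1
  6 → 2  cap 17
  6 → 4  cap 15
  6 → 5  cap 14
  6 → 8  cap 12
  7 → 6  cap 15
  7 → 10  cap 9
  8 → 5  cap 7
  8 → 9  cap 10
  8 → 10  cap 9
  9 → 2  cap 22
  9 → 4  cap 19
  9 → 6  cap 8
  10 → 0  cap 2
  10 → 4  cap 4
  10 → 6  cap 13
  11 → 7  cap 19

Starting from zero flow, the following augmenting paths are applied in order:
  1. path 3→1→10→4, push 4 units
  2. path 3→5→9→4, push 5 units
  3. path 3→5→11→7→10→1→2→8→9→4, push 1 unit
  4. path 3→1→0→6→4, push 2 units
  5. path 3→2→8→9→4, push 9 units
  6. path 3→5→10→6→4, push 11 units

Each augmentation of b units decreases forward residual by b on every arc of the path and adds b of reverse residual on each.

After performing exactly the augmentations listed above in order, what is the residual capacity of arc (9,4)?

after path 1 (3→1→10→4, push 4): res(9,4)=19
after path 2 (3→5→9→4, push 5): res(9,4)=14
after path 3 (3→5→11→7→10→1→2→8→9→4, push 1): res(9,4)=13
after path 4 (3→1→0→6→4, push 2): res(9,4)=13
after path 5 (3→2→8→9→4, push 9): res(9,4)=4
after path 6 (3→5→10→6→4, push 11): res(9,4)=4

Residual capacity of (9,4): 4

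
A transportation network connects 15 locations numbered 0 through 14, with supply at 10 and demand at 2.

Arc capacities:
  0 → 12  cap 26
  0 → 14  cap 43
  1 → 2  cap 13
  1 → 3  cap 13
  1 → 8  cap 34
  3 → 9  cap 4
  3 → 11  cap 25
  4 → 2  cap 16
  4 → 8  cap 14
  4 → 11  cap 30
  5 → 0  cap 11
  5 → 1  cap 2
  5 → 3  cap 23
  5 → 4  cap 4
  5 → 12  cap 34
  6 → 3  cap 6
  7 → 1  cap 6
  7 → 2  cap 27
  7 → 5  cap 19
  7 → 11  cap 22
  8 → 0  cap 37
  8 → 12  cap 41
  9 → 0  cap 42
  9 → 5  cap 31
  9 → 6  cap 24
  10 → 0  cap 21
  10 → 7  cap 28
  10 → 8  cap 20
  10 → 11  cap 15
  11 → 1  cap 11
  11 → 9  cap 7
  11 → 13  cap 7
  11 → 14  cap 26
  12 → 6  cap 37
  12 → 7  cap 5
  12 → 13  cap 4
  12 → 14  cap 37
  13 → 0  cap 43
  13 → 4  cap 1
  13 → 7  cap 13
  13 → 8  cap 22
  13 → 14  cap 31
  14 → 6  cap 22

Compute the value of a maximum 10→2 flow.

Maximum flow value: 45

augment #1: 10→7→2 bottleneck 27, total now 27
augment #2: 10→7→1→2 bottleneck 1, total now 28
augment #3: 10→11→1→2 bottleneck 11, total now 39
augment #4: 10→11→13→4→2 bottleneck 1, total now 40
augment #5: 10→0→12→7→1→2 bottleneck 1, total now 41
augment #6: 10→11→9→5→4→2 bottleneck 3, total now 44
augment #7: 10→0→12→7→5→4→2 bottleneck 1, total now 45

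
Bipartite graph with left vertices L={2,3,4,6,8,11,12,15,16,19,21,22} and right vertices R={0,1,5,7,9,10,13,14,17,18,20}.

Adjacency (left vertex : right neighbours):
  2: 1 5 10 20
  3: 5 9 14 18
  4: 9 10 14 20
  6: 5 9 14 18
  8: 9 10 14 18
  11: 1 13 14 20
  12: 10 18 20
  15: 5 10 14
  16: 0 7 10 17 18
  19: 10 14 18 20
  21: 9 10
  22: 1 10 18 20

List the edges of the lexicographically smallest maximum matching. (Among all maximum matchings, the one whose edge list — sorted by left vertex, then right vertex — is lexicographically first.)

Lex-smallest maximum matching: {(2,1), (3,5), (4,9), (6,14), (8,10), (11,13), (12,18), (16,0), (19,20)}

|M| = 9 (so the lex-smallest maximum matching has 9 edges)
process left vertices in ascending order; for each, take the smallest-labelled available neighbour that still permits 9 edges overall, or leave it unmatched if none does
lex-smallest matching: {2-1, 3-5, 4-9, 6-14, 8-10, 11-13, 12-18, 16-0, 19-20}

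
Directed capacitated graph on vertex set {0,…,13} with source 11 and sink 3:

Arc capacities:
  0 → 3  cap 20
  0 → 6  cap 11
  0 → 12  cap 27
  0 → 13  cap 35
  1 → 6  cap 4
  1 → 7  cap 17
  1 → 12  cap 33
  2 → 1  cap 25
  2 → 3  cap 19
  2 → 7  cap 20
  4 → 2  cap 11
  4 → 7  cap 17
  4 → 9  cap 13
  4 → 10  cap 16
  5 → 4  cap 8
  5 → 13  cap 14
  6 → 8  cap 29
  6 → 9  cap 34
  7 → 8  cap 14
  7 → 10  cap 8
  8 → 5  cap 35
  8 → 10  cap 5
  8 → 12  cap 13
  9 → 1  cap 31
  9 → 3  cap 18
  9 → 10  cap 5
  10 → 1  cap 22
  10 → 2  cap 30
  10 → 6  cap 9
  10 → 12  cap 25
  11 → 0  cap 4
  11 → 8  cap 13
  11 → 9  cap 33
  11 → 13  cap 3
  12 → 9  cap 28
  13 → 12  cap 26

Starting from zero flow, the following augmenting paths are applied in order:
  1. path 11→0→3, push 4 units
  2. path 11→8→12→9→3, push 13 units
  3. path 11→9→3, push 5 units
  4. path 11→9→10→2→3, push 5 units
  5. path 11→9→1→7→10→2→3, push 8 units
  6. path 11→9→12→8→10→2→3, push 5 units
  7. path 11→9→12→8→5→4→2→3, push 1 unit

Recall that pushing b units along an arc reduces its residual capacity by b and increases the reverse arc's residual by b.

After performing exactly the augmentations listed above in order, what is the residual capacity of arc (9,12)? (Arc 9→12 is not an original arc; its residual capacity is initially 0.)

after path 1 (11→0→3, push 4): res(9,12)=0
after path 2 (11→8→12→9→3, push 13): res(9,12)=13
after path 3 (11→9→3, push 5): res(9,12)=13
after path 4 (11→9→10→2→3, push 5): res(9,12)=13
after path 5 (11→9→1→7→10→2→3, push 8): res(9,12)=13
after path 6 (11→9→12→8→10→2→3, push 5): res(9,12)=8
after path 7 (11→9→12→8→5→4→2→3, push 1): res(9,12)=7

Residual capacity of (9,12): 7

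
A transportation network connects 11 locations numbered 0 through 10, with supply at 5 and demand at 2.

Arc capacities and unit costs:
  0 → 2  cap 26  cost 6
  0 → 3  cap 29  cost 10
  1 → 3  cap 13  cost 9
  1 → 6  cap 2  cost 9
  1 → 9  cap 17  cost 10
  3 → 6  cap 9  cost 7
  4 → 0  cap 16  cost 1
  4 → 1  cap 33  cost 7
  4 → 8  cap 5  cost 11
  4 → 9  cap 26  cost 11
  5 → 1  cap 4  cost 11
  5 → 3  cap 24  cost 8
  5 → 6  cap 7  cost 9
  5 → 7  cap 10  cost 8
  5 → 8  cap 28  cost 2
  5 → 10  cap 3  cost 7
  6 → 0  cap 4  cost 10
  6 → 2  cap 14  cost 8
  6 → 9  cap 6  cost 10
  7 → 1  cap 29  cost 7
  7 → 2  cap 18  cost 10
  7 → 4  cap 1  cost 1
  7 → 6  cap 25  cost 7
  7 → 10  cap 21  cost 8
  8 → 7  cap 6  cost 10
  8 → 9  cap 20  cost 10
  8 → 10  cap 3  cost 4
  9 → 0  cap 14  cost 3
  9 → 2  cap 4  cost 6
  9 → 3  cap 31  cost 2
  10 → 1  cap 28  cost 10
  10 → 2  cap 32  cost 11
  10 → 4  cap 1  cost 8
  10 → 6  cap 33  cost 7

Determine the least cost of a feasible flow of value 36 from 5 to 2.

shortest-cost path #1: 5→7→4→0→2 push 1 @ unit cost 16 (adds 16)
shortest-cost path #2: 5→6→2 push 7 @ unit cost 17 (adds 119)
shortest-cost path #3: 5→8→10→2 push 3 @ unit cost 17 (adds 51)
shortest-cost path #4: 5→7→2 push 9 @ unit cost 18 (adds 162)
shortest-cost path #5: 5→8→9→2 push 4 @ unit cost 18 (adds 72)
shortest-cost path #6: 5→10→2 push 3 @ unit cost 18 (adds 54)
shortest-cost path #7: 5→8→9→0→2 push 9 @ unit cost 21 (adds 189)
total cost = 663

Minimum cost for 36 units: 663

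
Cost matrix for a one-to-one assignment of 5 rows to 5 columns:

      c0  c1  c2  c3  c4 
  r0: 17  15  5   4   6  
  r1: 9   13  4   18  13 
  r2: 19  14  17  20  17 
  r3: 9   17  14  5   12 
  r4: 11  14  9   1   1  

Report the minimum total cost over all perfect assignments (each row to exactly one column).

Minimum assignment cost: 32

optimal assignment: row0→col3 (cost 4), row1→col2 (cost 4), row2→col1 (cost 14), row3→col0 (cost 9), row4→col4 (cost 1)
total = 4 + 4 + 14 + 9 + 1 = 32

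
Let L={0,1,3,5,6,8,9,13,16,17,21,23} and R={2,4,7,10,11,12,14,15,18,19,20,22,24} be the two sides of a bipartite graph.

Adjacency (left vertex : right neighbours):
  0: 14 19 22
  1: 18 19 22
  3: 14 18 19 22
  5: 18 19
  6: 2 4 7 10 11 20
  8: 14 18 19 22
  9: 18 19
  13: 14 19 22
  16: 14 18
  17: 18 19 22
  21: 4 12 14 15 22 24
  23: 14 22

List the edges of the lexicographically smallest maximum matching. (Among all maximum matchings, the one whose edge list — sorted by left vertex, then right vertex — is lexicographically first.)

|M| = 6 (so the lex-smallest maximum matching has 6 edges)
process left vertices in ascending order; for each, take the smallest-labelled available neighbour that still permits 6 edges overall, or leave it unmatched if none does
lex-smallest matching: {0-14, 1-18, 3-19, 6-2, 8-22, 21-4}

Lex-smallest maximum matching: {(0,14), (1,18), (3,19), (6,2), (8,22), (21,4)}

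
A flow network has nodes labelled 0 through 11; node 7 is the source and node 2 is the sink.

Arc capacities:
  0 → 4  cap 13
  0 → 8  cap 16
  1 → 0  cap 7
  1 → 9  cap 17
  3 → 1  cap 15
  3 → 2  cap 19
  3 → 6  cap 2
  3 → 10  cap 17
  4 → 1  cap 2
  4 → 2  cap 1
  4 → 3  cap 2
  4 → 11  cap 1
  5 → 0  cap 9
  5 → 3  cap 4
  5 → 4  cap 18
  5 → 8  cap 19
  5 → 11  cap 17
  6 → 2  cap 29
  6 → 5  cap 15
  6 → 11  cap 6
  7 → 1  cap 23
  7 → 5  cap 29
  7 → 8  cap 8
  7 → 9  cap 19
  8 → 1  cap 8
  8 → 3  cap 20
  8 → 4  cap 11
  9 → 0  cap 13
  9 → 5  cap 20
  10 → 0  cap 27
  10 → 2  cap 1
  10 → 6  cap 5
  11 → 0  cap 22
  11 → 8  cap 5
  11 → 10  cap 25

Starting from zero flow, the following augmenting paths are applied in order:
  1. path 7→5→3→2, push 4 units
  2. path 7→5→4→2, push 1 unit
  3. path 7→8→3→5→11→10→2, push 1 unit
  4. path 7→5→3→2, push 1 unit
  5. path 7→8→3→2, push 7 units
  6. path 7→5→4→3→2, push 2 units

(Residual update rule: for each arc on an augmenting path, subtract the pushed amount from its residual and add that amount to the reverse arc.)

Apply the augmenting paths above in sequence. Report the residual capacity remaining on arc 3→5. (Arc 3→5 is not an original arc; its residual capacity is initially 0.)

after path 1 (7→5→3→2, push 4): res(3,5)=4
after path 2 (7→5→4→2, push 1): res(3,5)=4
after path 3 (7→8→3→5→11→10→2, push 1): res(3,5)=3
after path 4 (7→5→3→2, push 1): res(3,5)=4
after path 5 (7→8→3→2, push 7): res(3,5)=4
after path 6 (7→5→4→3→2, push 2): res(3,5)=4

Residual capacity of (3,5): 4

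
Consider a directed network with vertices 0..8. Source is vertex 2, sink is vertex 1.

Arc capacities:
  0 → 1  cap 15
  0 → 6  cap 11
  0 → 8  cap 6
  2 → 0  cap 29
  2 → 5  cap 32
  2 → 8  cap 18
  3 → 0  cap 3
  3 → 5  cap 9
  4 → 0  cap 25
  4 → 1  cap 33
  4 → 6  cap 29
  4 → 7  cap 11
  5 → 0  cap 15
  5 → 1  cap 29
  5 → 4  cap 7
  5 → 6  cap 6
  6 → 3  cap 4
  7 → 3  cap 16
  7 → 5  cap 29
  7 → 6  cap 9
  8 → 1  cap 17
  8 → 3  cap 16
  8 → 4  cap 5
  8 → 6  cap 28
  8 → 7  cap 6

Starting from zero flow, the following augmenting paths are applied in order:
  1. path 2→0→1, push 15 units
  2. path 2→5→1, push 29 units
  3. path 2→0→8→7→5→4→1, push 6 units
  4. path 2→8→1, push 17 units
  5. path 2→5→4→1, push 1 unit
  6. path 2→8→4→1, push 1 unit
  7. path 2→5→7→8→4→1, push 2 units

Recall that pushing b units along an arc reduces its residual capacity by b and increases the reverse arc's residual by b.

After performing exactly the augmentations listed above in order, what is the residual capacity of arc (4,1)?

Residual capacity of (4,1): 23

after path 1 (2→0→1, push 15): res(4,1)=33
after path 2 (2→5→1, push 29): res(4,1)=33
after path 3 (2→0→8→7→5→4→1, push 6): res(4,1)=27
after path 4 (2→8→1, push 17): res(4,1)=27
after path 5 (2→5→4→1, push 1): res(4,1)=26
after path 6 (2→8→4→1, push 1): res(4,1)=25
after path 7 (2→5→7→8→4→1, push 2): res(4,1)=23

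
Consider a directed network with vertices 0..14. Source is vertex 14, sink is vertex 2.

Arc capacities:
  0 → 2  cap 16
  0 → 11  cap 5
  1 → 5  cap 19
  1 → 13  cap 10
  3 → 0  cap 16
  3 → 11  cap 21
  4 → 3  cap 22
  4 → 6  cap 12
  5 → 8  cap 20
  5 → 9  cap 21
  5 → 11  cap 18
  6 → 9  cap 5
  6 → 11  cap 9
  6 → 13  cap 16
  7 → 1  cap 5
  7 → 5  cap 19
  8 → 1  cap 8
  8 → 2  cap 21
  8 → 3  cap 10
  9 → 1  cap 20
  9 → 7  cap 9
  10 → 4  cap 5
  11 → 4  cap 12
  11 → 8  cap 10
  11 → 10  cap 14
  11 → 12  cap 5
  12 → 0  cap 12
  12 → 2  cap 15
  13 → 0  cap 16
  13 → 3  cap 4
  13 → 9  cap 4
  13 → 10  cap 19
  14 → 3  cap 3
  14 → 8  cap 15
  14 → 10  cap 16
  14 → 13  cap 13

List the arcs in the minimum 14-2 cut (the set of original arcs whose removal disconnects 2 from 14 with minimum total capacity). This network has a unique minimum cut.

augment #1: 14→8→2 push 15
augment #2: 14→3→0→2 push 3
augment #3: 14→13→0→2 push 13
augment #4: 14→10→4→3→11→8→2 push 5
max flow = 36; residual-reachable set from 14 gives S-side
cut edges (S→T): {(10,4), (14,3), (14,8), (14,13)} total cap 36

Min-cut arcs: {(10,4), (14,3), (14,8), (14,13)} (total capacity 36)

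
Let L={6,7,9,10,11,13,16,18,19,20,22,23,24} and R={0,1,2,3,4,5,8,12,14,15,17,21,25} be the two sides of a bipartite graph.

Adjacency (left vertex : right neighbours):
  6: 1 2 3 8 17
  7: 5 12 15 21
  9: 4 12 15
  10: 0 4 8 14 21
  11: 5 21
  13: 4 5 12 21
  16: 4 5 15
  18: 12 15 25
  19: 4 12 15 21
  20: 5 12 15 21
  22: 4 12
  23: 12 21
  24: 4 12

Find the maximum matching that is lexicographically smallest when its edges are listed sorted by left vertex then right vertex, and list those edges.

Lex-smallest maximum matching: {(6,1), (7,5), (9,4), (10,0), (11,21), (13,12), (16,15), (18,25)}

|M| = 8 (so the lex-smallest maximum matching has 8 edges)
process left vertices in ascending order; for each, take the smallest-labelled available neighbour that still permits 8 edges overall, or leave it unmatched if none does
lex-smallest matching: {6-1, 7-5, 9-4, 10-0, 11-21, 13-12, 16-15, 18-25}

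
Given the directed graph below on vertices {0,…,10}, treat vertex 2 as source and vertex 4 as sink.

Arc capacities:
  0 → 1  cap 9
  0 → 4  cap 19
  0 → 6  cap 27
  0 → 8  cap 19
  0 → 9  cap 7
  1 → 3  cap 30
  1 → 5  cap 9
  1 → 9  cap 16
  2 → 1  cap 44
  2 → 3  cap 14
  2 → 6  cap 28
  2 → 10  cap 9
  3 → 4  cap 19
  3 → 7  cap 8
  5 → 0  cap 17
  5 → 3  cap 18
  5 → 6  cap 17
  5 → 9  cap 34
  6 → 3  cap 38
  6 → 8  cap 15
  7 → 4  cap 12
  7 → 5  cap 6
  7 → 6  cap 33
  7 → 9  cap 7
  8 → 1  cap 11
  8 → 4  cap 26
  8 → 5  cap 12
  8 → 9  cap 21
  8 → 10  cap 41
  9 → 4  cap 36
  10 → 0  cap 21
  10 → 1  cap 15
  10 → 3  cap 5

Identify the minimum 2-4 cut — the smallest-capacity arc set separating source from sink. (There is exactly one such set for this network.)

augment #1: 2→3→4 push 14
augment #2: 2→1→3→4 push 5
augment #3: 2→1→9→4 push 16
augment #4: 2→6→8→4 push 15
augment #5: 2→10→0→4 push 9
augment #6: 2→1→3→7→4 push 8
augment #7: 2→1→5→0→4 push 9
max flow = 76; residual-reachable set from 2 gives S-side
cut edges (S→T): {(1,5), (1,9), (2,10), (3,4), (3,7), (6,8)} total cap 76

Min-cut arcs: {(1,5), (1,9), (2,10), (3,4), (3,7), (6,8)} (total capacity 76)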